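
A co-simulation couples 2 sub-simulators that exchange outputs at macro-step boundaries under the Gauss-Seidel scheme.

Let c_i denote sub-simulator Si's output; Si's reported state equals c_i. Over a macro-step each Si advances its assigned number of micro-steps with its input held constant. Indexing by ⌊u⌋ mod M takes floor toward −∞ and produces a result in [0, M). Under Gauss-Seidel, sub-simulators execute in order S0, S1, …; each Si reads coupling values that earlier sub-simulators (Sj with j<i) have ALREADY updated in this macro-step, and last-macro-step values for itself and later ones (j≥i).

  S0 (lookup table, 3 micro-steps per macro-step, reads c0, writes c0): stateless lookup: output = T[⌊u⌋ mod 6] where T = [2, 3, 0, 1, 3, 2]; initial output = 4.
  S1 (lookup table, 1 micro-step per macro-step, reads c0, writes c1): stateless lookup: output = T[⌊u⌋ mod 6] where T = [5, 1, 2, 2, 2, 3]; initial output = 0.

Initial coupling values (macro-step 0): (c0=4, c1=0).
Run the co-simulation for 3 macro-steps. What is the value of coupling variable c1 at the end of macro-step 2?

macro 1: S0 reads c0=4 → after 3×micro: 3; S1 reads c0=3 → after 1×micro: 2 ⇒ (c0=3, c1=2)
macro 2: S0 reads c0=3 → after 3×micro: 1; S1 reads c0=1 → after 1×micro: 1 ⇒ (c0=1, c1=1)
macro 3: S0 reads c0=1 → after 3×micro: 3; S1 reads c0=3 → after 1×micro: 2 ⇒ (c0=3, c1=2)

c1 at macro-step 2 = 1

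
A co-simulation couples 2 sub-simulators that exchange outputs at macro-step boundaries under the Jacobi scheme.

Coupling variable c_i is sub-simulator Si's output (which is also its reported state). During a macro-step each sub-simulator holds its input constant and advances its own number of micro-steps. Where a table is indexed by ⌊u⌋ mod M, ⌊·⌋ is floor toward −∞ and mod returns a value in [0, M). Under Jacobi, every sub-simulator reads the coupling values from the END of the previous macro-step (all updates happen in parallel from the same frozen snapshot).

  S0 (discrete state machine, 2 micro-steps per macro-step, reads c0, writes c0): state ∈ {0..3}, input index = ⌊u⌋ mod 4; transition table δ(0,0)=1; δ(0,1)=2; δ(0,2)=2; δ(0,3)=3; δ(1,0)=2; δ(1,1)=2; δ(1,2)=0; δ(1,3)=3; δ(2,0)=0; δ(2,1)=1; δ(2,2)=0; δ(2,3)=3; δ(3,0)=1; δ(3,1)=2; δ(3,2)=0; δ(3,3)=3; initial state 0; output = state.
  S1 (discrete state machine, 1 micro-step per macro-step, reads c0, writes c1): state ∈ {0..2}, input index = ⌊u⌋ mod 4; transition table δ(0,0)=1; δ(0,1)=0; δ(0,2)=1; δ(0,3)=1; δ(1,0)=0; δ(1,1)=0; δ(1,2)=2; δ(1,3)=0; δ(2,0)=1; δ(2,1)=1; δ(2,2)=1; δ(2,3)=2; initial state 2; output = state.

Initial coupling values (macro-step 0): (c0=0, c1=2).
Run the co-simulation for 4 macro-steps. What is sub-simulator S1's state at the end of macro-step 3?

macro 1: S0 reads c0=0 → after 2×micro: 2; S1 reads c0=0 → after 1×micro: 1 ⇒ (c0=2, c1=1)
macro 2: S0 reads c0=2 → after 2×micro: 2; S1 reads c0=2 → after 1×micro: 2 ⇒ (c0=2, c1=2)
macro 3: S0 reads c0=2 → after 2×micro: 2; S1 reads c0=2 → after 1×micro: 1 ⇒ (c0=2, c1=1)
macro 4: S0 reads c0=2 → after 2×micro: 2; S1 reads c0=2 → after 1×micro: 2 ⇒ (c0=2, c1=2)

S1 state at macro-step 3 = 1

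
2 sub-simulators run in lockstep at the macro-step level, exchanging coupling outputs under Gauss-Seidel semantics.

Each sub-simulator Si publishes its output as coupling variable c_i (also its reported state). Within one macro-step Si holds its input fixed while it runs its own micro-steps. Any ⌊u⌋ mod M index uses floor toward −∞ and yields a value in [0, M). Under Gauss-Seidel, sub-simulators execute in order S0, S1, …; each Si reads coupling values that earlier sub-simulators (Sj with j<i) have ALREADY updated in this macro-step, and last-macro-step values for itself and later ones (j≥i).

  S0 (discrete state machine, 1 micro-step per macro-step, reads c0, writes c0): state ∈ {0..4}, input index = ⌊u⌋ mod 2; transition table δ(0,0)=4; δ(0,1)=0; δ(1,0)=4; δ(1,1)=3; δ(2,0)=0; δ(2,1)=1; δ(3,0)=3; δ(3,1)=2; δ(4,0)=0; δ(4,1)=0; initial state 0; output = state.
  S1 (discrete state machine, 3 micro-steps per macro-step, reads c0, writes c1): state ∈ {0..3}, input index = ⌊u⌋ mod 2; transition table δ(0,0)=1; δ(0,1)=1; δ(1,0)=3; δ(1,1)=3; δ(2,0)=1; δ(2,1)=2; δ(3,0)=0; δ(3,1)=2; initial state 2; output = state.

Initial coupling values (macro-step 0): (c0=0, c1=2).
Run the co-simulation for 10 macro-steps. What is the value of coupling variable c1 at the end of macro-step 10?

c1 at macro-step 10 = 0

macro 1: S0 reads c0=0 → after 1×micro: 4; S1 reads c0=4 → after 3×micro: 0 ⇒ (c0=4, c1=0)
macro 2: S0 reads c0=4 → after 1×micro: 0; S1 reads c0=0 → after 3×micro: 0 ⇒ (c0=0, c1=0)
macro 3: S0 reads c0=0 → after 1×micro: 4; S1 reads c0=4 → after 3×micro: 0 ⇒ (c0=4, c1=0)
macro 4: S0 reads c0=4 → after 1×micro: 0; S1 reads c0=0 → after 3×micro: 0 ⇒ (c0=0, c1=0)
macro 5: S0 reads c0=0 → after 1×micro: 4; S1 reads c0=4 → after 3×micro: 0 ⇒ (c0=4, c1=0)
macro 6: S0 reads c0=4 → after 1×micro: 0; S1 reads c0=0 → after 3×micro: 0 ⇒ (c0=0, c1=0)
macro 7: S0 reads c0=0 → after 1×micro: 4; S1 reads c0=4 → after 3×micro: 0 ⇒ (c0=4, c1=0)
macro 8: S0 reads c0=4 → after 1×micro: 0; S1 reads c0=0 → after 3×micro: 0 ⇒ (c0=0, c1=0)
macro 9: S0 reads c0=0 → after 1×micro: 4; S1 reads c0=4 → after 3×micro: 0 ⇒ (c0=4, c1=0)
macro 10: S0 reads c0=4 → after 1×micro: 0; S1 reads c0=0 → after 3×micro: 0 ⇒ (c0=0, c1=0)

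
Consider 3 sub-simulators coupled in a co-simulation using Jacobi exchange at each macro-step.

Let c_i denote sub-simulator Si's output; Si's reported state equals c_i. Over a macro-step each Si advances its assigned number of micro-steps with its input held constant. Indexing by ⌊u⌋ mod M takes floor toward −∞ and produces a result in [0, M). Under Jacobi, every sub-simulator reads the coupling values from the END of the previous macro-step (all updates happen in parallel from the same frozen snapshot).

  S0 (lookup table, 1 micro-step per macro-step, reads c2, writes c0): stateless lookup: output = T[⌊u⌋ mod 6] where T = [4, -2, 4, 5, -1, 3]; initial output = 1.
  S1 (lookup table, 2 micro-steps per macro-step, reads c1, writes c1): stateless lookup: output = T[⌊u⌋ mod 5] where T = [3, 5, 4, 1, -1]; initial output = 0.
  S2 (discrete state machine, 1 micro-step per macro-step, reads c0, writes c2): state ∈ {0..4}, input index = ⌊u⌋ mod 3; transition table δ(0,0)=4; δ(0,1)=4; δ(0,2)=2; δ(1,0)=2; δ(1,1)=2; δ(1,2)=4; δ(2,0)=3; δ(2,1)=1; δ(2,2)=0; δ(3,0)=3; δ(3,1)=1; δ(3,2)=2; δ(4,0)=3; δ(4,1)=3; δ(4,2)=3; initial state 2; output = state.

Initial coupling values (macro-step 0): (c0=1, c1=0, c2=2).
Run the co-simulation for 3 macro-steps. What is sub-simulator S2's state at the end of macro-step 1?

macro 1: S0 reads c2=2 → after 1×micro: 4; S1 reads c1=0 → after 2×micro: 3; S2 reads c0=1 → after 1×micro: 1 ⇒ (c0=4, c1=3, c2=1)
macro 2: S0 reads c2=1 → after 1×micro: -2; S1 reads c1=3 → after 2×micro: 1; S2 reads c0=4 → after 1×micro: 2 ⇒ (c0=-2, c1=1, c2=2)
macro 3: S0 reads c2=2 → after 1×micro: 4; S1 reads c1=1 → after 2×micro: 5; S2 reads c0=-2 → after 1×micro: 1 ⇒ (c0=4, c1=5, c2=1)

S2 state at macro-step 1 = 1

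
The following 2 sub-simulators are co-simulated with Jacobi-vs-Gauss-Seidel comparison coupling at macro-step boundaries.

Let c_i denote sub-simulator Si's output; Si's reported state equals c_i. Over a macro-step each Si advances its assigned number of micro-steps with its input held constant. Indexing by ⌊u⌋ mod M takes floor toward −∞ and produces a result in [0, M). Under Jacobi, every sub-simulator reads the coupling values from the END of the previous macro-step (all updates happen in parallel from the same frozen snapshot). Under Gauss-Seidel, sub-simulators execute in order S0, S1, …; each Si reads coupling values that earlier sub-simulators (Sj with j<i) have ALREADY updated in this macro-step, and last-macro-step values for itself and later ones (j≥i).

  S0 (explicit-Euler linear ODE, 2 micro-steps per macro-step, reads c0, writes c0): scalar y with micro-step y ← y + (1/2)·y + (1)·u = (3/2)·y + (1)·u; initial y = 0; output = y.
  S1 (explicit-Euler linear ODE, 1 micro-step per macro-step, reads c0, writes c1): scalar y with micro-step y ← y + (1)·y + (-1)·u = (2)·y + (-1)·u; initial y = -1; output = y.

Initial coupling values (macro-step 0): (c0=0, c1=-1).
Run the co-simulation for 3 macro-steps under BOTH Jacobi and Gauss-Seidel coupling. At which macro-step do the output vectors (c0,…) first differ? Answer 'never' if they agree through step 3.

first divergence at macro-step: never

[Jacobi] macro 1: S0 reads c0=0 → after 2×micro: 0; S1 reads c0=0 → after 1×micro: -2 ⇒ (c0=0, c1=-2)
[Jacobi] macro 2: S0 reads c0=0 → after 2×micro: 0; S1 reads c0=0 → after 1×micro: -4 ⇒ (c0=0, c1=-4)
[Jacobi] macro 3: S0 reads c0=0 → after 2×micro: 0; S1 reads c0=0 → after 1×micro: -8 ⇒ (c0=0, c1=-8)
[Gauss-Seidel] macro 1: S0 reads c0=0 → after 2×micro: 0; S1 reads c0=0 → after 1×micro: -2 ⇒ (c0=0, c1=-2)
[Gauss-Seidel] macro 2: S0 reads c0=0 → after 2×micro: 0; S1 reads c0=0 → after 1×micro: -4 ⇒ (c0=0, c1=-4)
[Gauss-Seidel] macro 3: S0 reads c0=0 → after 2×micro: 0; S1 reads c0=0 → after 1×micro: -8 ⇒ (c0=0, c1=-8)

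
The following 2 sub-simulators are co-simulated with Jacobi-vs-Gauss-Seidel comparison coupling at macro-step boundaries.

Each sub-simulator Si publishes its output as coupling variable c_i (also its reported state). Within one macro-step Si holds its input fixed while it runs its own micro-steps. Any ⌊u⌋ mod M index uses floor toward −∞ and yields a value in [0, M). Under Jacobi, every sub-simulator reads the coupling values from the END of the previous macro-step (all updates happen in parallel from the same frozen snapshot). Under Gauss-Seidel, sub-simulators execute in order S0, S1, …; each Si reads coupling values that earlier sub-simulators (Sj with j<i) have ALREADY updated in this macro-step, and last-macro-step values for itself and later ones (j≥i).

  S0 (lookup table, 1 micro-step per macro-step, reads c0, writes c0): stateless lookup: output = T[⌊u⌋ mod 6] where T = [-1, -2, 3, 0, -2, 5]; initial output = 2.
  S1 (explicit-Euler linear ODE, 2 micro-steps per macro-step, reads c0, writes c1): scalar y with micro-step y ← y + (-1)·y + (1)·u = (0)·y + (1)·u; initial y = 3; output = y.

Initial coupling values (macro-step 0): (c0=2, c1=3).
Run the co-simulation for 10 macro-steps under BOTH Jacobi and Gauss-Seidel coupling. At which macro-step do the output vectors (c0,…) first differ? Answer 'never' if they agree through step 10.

first divergence at macro-step: 1

[Jacobi] macro 1: S0 reads c0=2 → after 1×micro: 3; S1 reads c0=2 → after 2×micro: 2 ⇒ (c0=3, c1=2)
[Jacobi] macro 2: S0 reads c0=3 → after 1×micro: 0; S1 reads c0=3 → after 2×micro: 3 ⇒ (c0=0, c1=3)
[Jacobi] macro 3: S0 reads c0=0 → after 1×micro: -1; S1 reads c0=0 → after 2×micro: 0 ⇒ (c0=-1, c1=0)
[Jacobi] macro 4: S0 reads c0=-1 → after 1×micro: 5; S1 reads c0=-1 → after 2×micro: -1 ⇒ (c0=5, c1=-1)
[Jacobi] macro 5: S0 reads c0=5 → after 1×micro: 5; S1 reads c0=5 → after 2×micro: 5 ⇒ (c0=5, c1=5)
[Jacobi] macro 6: S0 reads c0=5 → after 1×micro: 5; S1 reads c0=5 → after 2×micro: 5 ⇒ (c0=5, c1=5)
[Jacobi] macro 7: S0 reads c0=5 → after 1×micro: 5; S1 reads c0=5 → after 2×micro: 5 ⇒ (c0=5, c1=5)
[Jacobi] macro 8: S0 reads c0=5 → after 1×micro: 5; S1 reads c0=5 → after 2×micro: 5 ⇒ (c0=5, c1=5)
[Jacobi] macro 9: S0 reads c0=5 → after 1×micro: 5; S1 reads c0=5 → after 2×micro: 5 ⇒ (c0=5, c1=5)
[Jacobi] macro 10: S0 reads c0=5 → after 1×micro: 5; S1 reads c0=5 → after 2×micro: 5 ⇒ (c0=5, c1=5)
[Gauss-Seidel] macro 1: S0 reads c0=2 → after 1×micro: 3; S1 reads c0=3 → after 2×micro: 3 ⇒ (c0=3, c1=3)
[Gauss-Seidel] macro 2: S0 reads c0=3 → after 1×micro: 0; S1 reads c0=0 → after 2×micro: 0 ⇒ (c0=0, c1=0)
[Gauss-Seidel] macro 3: S0 reads c0=0 → after 1×micro: -1; S1 reads c0=-1 → after 2×micro: -1 ⇒ (c0=-1, c1=-1)
[Gauss-Seidel] macro 4: S0 reads c0=-1 → after 1×micro: 5; S1 reads c0=5 → after 2×micro: 5 ⇒ (c0=5, c1=5)
[Gauss-Seidel] macro 5: S0 reads c0=5 → after 1×micro: 5; S1 reads c0=5 → after 2×micro: 5 ⇒ (c0=5, c1=5)
[Gauss-Seidel] macro 6: S0 reads c0=5 → after 1×micro: 5; S1 reads c0=5 → after 2×micro: 5 ⇒ (c0=5, c1=5)
[Gauss-Seidel] macro 7: S0 reads c0=5 → after 1×micro: 5; S1 reads c0=5 → after 2×micro: 5 ⇒ (c0=5, c1=5)
[Gauss-Seidel] macro 8: S0 reads c0=5 → after 1×micro: 5; S1 reads c0=5 → after 2×micro: 5 ⇒ (c0=5, c1=5)
[Gauss-Seidel] macro 9: S0 reads c0=5 → after 1×micro: 5; S1 reads c0=5 → after 2×micro: 5 ⇒ (c0=5, c1=5)
[Gauss-Seidel] macro 10: S0 reads c0=5 → after 1×micro: 5; S1 reads c0=5 → after 2×micro: 5 ⇒ (c0=5, c1=5)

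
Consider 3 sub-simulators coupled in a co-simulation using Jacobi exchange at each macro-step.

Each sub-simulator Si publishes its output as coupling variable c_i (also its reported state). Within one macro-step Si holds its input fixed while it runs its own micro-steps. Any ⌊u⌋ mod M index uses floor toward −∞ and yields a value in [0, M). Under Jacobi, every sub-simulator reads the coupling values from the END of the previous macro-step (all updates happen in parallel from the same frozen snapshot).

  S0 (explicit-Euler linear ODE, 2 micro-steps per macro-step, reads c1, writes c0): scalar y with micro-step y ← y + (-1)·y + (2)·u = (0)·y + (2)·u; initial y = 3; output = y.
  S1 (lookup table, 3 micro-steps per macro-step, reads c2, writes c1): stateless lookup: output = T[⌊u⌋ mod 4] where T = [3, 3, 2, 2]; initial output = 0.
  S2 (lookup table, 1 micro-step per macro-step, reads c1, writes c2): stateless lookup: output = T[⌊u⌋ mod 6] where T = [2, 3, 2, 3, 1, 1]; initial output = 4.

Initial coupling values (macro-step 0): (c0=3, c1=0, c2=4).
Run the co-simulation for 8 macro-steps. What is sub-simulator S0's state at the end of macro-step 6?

S0 state at macro-step 6 = 4

macro 1: S0 reads c1=0 → after 2×micro: 0; S1 reads c2=4 → after 3×micro: 3; S2 reads c1=0 → after 1×micro: 2 ⇒ (c0=0, c1=3, c2=2)
macro 2: S0 reads c1=3 → after 2×micro: 6; S1 reads c2=2 → after 3×micro: 2; S2 reads c1=3 → after 1×micro: 3 ⇒ (c0=6, c1=2, c2=3)
macro 3: S0 reads c1=2 → after 2×micro: 4; S1 reads c2=3 → after 3×micro: 2; S2 reads c1=2 → after 1×micro: 2 ⇒ (c0=4, c1=2, c2=2)
macro 4: S0 reads c1=2 → after 2×micro: 4; S1 reads c2=2 → after 3×micro: 2; S2 reads c1=2 → after 1×micro: 2 ⇒ (c0=4, c1=2, c2=2)
macro 5: S0 reads c1=2 → after 2×micro: 4; S1 reads c2=2 → after 3×micro: 2; S2 reads c1=2 → after 1×micro: 2 ⇒ (c0=4, c1=2, c2=2)
macro 6: S0 reads c1=2 → after 2×micro: 4; S1 reads c2=2 → after 3×micro: 2; S2 reads c1=2 → after 1×micro: 2 ⇒ (c0=4, c1=2, c2=2)
macro 7: S0 reads c1=2 → after 2×micro: 4; S1 reads c2=2 → after 3×micro: 2; S2 reads c1=2 → after 1×micro: 2 ⇒ (c0=4, c1=2, c2=2)
macro 8: S0 reads c1=2 → after 2×micro: 4; S1 reads c2=2 → after 3×micro: 2; S2 reads c1=2 → after 1×micro: 2 ⇒ (c0=4, c1=2, c2=2)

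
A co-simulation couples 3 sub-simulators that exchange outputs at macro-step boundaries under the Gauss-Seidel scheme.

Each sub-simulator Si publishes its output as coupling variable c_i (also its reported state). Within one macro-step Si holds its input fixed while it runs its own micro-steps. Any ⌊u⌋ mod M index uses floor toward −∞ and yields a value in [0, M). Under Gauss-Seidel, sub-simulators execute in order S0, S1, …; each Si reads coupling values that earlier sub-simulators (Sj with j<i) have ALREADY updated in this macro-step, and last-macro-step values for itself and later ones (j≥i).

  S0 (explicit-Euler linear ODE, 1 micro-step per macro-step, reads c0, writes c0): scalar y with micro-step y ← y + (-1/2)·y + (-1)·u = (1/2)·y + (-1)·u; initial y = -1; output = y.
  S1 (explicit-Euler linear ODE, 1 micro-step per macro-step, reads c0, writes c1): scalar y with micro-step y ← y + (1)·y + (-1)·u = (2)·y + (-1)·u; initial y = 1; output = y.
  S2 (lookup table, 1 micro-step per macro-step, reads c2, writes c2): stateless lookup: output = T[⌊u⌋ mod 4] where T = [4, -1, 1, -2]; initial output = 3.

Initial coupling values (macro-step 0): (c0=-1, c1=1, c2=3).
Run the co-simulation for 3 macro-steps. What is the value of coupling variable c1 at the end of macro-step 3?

macro 1: S0 reads c0=-1 → after 1×micro: 1/2; S1 reads c0=1/2 → after 1×micro: 3/2; S2 reads c2=3 → after 1×micro: -2 ⇒ (c0=1/2, c1=3/2, c2=-2)
macro 2: S0 reads c0=1/2 → after 1×micro: -1/4; S1 reads c0=-1/4 → after 1×micro: 13/4; S2 reads c2=-2 → after 1×micro: 1 ⇒ (c0=-1/4, c1=13/4, c2=1)
macro 3: S0 reads c0=-1/4 → after 1×micro: 1/8; S1 reads c0=1/8 → after 1×micro: 51/8; S2 reads c2=1 → after 1×micro: -1 ⇒ (c0=1/8, c1=51/8, c2=-1)

c1 at macro-step 3 = 51/8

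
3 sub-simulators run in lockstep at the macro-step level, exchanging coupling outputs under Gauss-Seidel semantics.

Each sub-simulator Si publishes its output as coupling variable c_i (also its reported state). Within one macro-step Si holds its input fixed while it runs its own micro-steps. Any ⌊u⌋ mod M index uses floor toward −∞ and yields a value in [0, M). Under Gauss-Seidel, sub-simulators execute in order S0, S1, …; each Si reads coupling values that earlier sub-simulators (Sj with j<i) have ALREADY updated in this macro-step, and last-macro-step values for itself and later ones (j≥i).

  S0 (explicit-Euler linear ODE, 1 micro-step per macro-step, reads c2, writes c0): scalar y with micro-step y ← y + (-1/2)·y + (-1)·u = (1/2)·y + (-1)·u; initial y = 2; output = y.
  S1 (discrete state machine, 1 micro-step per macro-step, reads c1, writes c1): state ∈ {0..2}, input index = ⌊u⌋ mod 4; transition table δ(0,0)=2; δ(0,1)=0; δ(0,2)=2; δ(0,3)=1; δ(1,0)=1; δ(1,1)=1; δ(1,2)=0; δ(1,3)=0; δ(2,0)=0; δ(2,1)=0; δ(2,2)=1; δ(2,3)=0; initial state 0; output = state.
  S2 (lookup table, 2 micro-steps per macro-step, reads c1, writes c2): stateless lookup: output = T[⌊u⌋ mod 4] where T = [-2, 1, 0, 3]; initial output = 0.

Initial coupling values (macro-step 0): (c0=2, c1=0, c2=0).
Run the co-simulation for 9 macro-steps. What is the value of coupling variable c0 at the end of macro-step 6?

c0 at macro-step 6 = -59/32

macro 1: S0 reads c2=0 → after 1×micro: 1; S1 reads c1=0 → after 1×micro: 2; S2 reads c1=2 → after 2×micro: 0 ⇒ (c0=1, c1=2, c2=0)
macro 2: S0 reads c2=0 → after 1×micro: 1/2; S1 reads c1=2 → after 1×micro: 1; S2 reads c1=1 → after 2×micro: 1 ⇒ (c0=1/2, c1=1, c2=1)
macro 3: S0 reads c2=1 → after 1×micro: -3/4; S1 reads c1=1 → after 1×micro: 1; S2 reads c1=1 → after 2×micro: 1 ⇒ (c0=-3/4, c1=1, c2=1)
macro 4: S0 reads c2=1 → after 1×micro: -11/8; S1 reads c1=1 → after 1×micro: 1; S2 reads c1=1 → after 2×micro: 1 ⇒ (c0=-11/8, c1=1, c2=1)
macro 5: S0 reads c2=1 → after 1×micro: -27/16; S1 reads c1=1 → after 1×micro: 1; S2 reads c1=1 → after 2×micro: 1 ⇒ (c0=-27/16, c1=1, c2=1)
macro 6: S0 reads c2=1 → after 1×micro: -59/32; S1 reads c1=1 → after 1×micro: 1; S2 reads c1=1 → after 2×micro: 1 ⇒ (c0=-59/32, c1=1, c2=1)
macro 7: S0 reads c2=1 → after 1×micro: -123/64; S1 reads c1=1 → after 1×micro: 1; S2 reads c1=1 → after 2×micro: 1 ⇒ (c0=-123/64, c1=1, c2=1)
macro 8: S0 reads c2=1 → after 1×micro: -251/128; S1 reads c1=1 → after 1×micro: 1; S2 reads c1=1 → after 2×micro: 1 ⇒ (c0=-251/128, c1=1, c2=1)
macro 9: S0 reads c2=1 → after 1×micro: -507/256; S1 reads c1=1 → after 1×micro: 1; S2 reads c1=1 → after 2×micro: 1 ⇒ (c0=-507/256, c1=1, c2=1)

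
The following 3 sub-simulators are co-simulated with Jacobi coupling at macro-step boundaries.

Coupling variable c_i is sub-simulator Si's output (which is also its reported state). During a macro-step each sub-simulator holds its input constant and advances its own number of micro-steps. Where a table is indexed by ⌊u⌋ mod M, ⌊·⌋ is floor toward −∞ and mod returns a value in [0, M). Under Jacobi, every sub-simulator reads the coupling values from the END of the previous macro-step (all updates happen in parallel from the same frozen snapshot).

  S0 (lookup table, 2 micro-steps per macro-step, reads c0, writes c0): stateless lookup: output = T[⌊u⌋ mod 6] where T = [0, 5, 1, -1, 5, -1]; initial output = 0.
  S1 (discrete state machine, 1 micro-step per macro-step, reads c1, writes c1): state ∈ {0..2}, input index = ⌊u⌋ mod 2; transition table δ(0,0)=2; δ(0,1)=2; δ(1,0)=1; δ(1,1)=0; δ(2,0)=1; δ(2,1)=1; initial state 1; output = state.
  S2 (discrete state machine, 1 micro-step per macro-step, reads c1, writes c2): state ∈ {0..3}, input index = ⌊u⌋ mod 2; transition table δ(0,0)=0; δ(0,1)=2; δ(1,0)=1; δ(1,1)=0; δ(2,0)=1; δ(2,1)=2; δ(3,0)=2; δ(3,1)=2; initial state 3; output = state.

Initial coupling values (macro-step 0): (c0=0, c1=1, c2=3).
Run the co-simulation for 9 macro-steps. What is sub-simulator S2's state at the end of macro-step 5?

macro 1: S0 reads c0=0 → after 2×micro: 0; S1 reads c1=1 → after 1×micro: 0; S2 reads c1=1 → after 1×micro: 2 ⇒ (c0=0, c1=0, c2=2)
macro 2: S0 reads c0=0 → after 2×micro: 0; S1 reads c1=0 → after 1×micro: 2; S2 reads c1=0 → after 1×micro: 1 ⇒ (c0=0, c1=2, c2=1)
macro 3: S0 reads c0=0 → after 2×micro: 0; S1 reads c1=2 → after 1×micro: 1; S2 reads c1=2 → after 1×micro: 1 ⇒ (c0=0, c1=1, c2=1)
macro 4: S0 reads c0=0 → after 2×micro: 0; S1 reads c1=1 → after 1×micro: 0; S2 reads c1=1 → after 1×micro: 0 ⇒ (c0=0, c1=0, c2=0)
macro 5: S0 reads c0=0 → after 2×micro: 0; S1 reads c1=0 → after 1×micro: 2; S2 reads c1=0 → after 1×micro: 0 ⇒ (c0=0, c1=2, c2=0)
macro 6: S0 reads c0=0 → after 2×micro: 0; S1 reads c1=2 → after 1×micro: 1; S2 reads c1=2 → after 1×micro: 0 ⇒ (c0=0, c1=1, c2=0)
macro 7: S0 reads c0=0 → after 2×micro: 0; S1 reads c1=1 → after 1×micro: 0; S2 reads c1=1 → after 1×micro: 2 ⇒ (c0=0, c1=0, c2=2)
macro 8: S0 reads c0=0 → after 2×micro: 0; S1 reads c1=0 → after 1×micro: 2; S2 reads c1=0 → after 1×micro: 1 ⇒ (c0=0, c1=2, c2=1)
macro 9: S0 reads c0=0 → after 2×micro: 0; S1 reads c1=2 → after 1×micro: 1; S2 reads c1=2 → after 1×micro: 1 ⇒ (c0=0, c1=1, c2=1)

S2 state at macro-step 5 = 0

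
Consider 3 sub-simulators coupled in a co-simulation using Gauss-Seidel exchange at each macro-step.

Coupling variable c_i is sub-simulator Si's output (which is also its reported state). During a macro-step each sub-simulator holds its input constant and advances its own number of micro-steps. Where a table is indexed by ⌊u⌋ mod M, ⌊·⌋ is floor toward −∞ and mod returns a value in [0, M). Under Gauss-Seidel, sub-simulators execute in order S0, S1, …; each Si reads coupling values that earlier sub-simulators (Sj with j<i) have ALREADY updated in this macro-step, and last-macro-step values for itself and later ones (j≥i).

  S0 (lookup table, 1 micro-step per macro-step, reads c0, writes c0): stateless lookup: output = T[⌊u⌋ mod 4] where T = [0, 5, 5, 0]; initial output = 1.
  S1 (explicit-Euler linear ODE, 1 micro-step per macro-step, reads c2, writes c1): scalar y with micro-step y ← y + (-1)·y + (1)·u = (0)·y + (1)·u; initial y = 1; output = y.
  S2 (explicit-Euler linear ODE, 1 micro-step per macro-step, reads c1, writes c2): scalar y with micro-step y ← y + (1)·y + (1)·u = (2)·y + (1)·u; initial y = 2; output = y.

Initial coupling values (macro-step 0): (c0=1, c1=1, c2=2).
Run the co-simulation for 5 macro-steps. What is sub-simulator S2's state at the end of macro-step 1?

S2 state at macro-step 1 = 6

macro 1: S0 reads c0=1 → after 1×micro: 5; S1 reads c2=2 → after 1×micro: 2; S2 reads c1=2 → after 1×micro: 6 ⇒ (c0=5, c1=2, c2=6)
macro 2: S0 reads c0=5 → after 1×micro: 5; S1 reads c2=6 → after 1×micro: 6; S2 reads c1=6 → after 1×micro: 18 ⇒ (c0=5, c1=6, c2=18)
macro 3: S0 reads c0=5 → after 1×micro: 5; S1 reads c2=18 → after 1×micro: 18; S2 reads c1=18 → after 1×micro: 54 ⇒ (c0=5, c1=18, c2=54)
macro 4: S0 reads c0=5 → after 1×micro: 5; S1 reads c2=54 → after 1×micro: 54; S2 reads c1=54 → after 1×micro: 162 ⇒ (c0=5, c1=54, c2=162)
macro 5: S0 reads c0=5 → after 1×micro: 5; S1 reads c2=162 → after 1×micro: 162; S2 reads c1=162 → after 1×micro: 486 ⇒ (c0=5, c1=162, c2=486)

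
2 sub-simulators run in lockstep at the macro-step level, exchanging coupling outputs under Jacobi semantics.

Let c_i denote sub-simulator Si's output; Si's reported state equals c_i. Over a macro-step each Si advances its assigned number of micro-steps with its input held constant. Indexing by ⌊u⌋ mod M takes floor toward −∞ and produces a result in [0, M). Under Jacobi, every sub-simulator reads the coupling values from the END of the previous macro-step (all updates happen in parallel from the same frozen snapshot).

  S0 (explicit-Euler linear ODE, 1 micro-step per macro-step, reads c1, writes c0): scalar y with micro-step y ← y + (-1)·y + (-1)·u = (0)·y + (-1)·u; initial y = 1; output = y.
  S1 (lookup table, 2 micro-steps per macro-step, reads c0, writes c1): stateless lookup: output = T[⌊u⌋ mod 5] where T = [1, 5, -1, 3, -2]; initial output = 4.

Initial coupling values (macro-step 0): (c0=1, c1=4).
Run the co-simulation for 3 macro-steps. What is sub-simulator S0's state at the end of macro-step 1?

macro 1: S0 reads c1=4 → after 1×micro: -4; S1 reads c0=1 → after 2×micro: 5 ⇒ (c0=-4, c1=5)
macro 2: S0 reads c1=5 → after 1×micro: -5; S1 reads c0=-4 → after 2×micro: 5 ⇒ (c0=-5, c1=5)
macro 3: S0 reads c1=5 → after 1×micro: -5; S1 reads c0=-5 → after 2×micro: 1 ⇒ (c0=-5, c1=1)

S0 state at macro-step 1 = -4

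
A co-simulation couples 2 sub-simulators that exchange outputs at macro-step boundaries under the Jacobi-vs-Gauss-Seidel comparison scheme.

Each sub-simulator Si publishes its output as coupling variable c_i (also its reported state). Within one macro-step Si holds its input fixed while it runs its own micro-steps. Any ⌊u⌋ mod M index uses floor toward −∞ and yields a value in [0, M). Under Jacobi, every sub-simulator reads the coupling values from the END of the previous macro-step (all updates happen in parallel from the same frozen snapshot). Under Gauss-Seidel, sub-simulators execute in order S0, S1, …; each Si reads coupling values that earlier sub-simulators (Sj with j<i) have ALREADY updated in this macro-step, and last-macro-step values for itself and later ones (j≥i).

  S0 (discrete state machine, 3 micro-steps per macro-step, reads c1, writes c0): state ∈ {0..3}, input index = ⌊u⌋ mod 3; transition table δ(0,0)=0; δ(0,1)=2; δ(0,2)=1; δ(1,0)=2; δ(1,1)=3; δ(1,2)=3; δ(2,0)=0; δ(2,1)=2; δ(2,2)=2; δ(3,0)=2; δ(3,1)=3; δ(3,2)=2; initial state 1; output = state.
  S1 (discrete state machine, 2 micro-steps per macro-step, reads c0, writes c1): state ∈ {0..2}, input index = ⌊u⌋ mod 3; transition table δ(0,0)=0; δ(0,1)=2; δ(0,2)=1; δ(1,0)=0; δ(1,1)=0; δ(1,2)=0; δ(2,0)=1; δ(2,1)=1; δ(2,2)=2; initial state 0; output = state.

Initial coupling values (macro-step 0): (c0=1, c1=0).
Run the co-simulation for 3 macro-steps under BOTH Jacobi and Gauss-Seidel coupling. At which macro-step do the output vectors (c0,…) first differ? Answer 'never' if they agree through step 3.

first divergence at macro-step: 1

[Jacobi] macro 1: S0 reads c1=0 → after 3×micro: 0; S1 reads c0=1 → after 2×micro: 1 ⇒ (c0=0, c1=1)
[Jacobi] macro 2: S0 reads c1=1 → after 3×micro: 2; S1 reads c0=0 → after 2×micro: 0 ⇒ (c0=2, c1=0)
[Jacobi] macro 3: S0 reads c1=0 → after 3×micro: 0; S1 reads c0=2 → after 2×micro: 0 ⇒ (c0=0, c1=0)
[Gauss-Seidel] macro 1: S0 reads c1=0 → after 3×micro: 0; S1 reads c0=0 → after 2×micro: 0 ⇒ (c0=0, c1=0)
[Gauss-Seidel] macro 2: S0 reads c1=0 → after 3×micro: 0; S1 reads c0=0 → after 2×micro: 0 ⇒ (c0=0, c1=0)
[Gauss-Seidel] macro 3: S0 reads c1=0 → after 3×micro: 0; S1 reads c0=0 → after 2×micro: 0 ⇒ (c0=0, c1=0)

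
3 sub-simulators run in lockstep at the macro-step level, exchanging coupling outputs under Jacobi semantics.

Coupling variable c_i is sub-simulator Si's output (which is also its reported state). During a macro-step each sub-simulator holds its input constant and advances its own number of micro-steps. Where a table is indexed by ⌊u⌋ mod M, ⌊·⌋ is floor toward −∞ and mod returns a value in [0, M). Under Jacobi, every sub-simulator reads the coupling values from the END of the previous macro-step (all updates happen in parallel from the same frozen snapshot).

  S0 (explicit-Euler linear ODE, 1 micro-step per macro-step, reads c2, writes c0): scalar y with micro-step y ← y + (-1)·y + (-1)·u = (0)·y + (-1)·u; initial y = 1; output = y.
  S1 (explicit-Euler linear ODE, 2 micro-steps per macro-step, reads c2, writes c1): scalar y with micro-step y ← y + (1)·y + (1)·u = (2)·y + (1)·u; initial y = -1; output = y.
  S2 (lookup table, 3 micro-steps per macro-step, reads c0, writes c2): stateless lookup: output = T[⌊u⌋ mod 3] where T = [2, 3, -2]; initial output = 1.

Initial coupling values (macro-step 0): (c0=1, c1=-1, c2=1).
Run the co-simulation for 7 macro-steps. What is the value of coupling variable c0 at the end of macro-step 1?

macro 1: S0 reads c2=1 → after 1×micro: -1; S1 reads c2=1 → after 2×micro: -1; S2 reads c0=1 → after 3×micro: 3 ⇒ (c0=-1, c1=-1, c2=3)
macro 2: S0 reads c2=3 → after 1×micro: -3; S1 reads c2=3 → after 2×micro: 5; S2 reads c0=-1 → after 3×micro: -2 ⇒ (c0=-3, c1=5, c2=-2)
macro 3: S0 reads c2=-2 → after 1×micro: 2; S1 reads c2=-2 → after 2×micro: 14; S2 reads c0=-3 → after 3×micro: 2 ⇒ (c0=2, c1=14, c2=2)
macro 4: S0 reads c2=2 → after 1×micro: -2; S1 reads c2=2 → after 2×micro: 62; S2 reads c0=2 → after 3×micro: -2 ⇒ (c0=-2, c1=62, c2=-2)
macro 5: S0 reads c2=-2 → after 1×micro: 2; S1 reads c2=-2 → after 2×micro: 242; S2 reads c0=-2 → after 3×micro: 3 ⇒ (c0=2, c1=242, c2=3)
macro 6: S0 reads c2=3 → after 1×micro: -3; S1 reads c2=3 → after 2×micro: 977; S2 reads c0=2 → after 3×micro: -2 ⇒ (c0=-3, c1=977, c2=-2)
macro 7: S0 reads c2=-2 → after 1×micro: 2; S1 reads c2=-2 → after 2×micro: 3902; S2 reads c0=-3 → after 3×micro: 2 ⇒ (c0=2, c1=3902, c2=2)

c0 at macro-step 1 = -1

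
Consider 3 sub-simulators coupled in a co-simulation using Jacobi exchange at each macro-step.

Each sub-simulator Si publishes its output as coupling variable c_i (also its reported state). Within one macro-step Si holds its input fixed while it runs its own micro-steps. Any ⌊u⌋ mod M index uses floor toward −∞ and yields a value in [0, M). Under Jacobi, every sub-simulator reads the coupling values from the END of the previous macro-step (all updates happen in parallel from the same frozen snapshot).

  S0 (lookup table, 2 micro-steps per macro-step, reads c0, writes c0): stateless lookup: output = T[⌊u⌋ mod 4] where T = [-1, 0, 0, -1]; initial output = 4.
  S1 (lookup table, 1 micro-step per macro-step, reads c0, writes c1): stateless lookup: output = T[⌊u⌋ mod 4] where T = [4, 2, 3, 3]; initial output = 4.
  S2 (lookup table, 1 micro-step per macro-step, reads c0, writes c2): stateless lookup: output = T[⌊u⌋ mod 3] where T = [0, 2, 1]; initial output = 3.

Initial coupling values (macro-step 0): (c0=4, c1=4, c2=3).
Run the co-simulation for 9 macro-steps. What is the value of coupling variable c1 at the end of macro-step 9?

macro 1: S0 reads c0=4 → after 2×micro: -1; S1 reads c0=4 → after 1×micro: 4; S2 reads c0=4 → after 1×micro: 2 ⇒ (c0=-1, c1=4, c2=2)
macro 2: S0 reads c0=-1 → after 2×micro: -1; S1 reads c0=-1 → after 1×micro: 3; S2 reads c0=-1 → after 1×micro: 1 ⇒ (c0=-1, c1=3, c2=1)
macro 3: S0 reads c0=-1 → after 2×micro: -1; S1 reads c0=-1 → after 1×micro: 3; S2 reads c0=-1 → after 1×micro: 1 ⇒ (c0=-1, c1=3, c2=1)
macro 4: S0 reads c0=-1 → after 2×micro: -1; S1 reads c0=-1 → after 1×micro: 3; S2 reads c0=-1 → after 1×micro: 1 ⇒ (c0=-1, c1=3, c2=1)
macro 5: S0 reads c0=-1 → after 2×micro: -1; S1 reads c0=-1 → after 1×micro: 3; S2 reads c0=-1 → after 1×micro: 1 ⇒ (c0=-1, c1=3, c2=1)
macro 6: S0 reads c0=-1 → after 2×micro: -1; S1 reads c0=-1 → after 1×micro: 3; S2 reads c0=-1 → after 1×micro: 1 ⇒ (c0=-1, c1=3, c2=1)
macro 7: S0 reads c0=-1 → after 2×micro: -1; S1 reads c0=-1 → after 1×micro: 3; S2 reads c0=-1 → after 1×micro: 1 ⇒ (c0=-1, c1=3, c2=1)
macro 8: S0 reads c0=-1 → after 2×micro: -1; S1 reads c0=-1 → after 1×micro: 3; S2 reads c0=-1 → after 1×micro: 1 ⇒ (c0=-1, c1=3, c2=1)
macro 9: S0 reads c0=-1 → after 2×micro: -1; S1 reads c0=-1 → after 1×micro: 3; S2 reads c0=-1 → after 1×micro: 1 ⇒ (c0=-1, c1=3, c2=1)

c1 at macro-step 9 = 3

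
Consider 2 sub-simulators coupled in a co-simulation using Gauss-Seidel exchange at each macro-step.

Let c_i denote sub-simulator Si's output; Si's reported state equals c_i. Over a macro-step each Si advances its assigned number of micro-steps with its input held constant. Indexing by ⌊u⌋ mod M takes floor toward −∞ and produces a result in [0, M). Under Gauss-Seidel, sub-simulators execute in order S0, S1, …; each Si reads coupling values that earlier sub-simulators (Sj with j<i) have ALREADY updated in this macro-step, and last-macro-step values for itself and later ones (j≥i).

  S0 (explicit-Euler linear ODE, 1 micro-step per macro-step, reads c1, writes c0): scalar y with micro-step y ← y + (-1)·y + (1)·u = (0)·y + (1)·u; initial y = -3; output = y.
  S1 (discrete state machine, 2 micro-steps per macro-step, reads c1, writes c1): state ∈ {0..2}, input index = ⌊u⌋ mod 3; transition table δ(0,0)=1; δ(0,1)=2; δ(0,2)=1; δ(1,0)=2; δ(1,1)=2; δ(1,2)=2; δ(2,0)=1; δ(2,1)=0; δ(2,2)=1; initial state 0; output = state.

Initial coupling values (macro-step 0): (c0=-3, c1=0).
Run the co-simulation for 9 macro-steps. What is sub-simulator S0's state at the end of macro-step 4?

S0 state at macro-step 4 = 2

macro 1: S0 reads c1=0 → after 1×micro: 0; S1 reads c1=0 → after 2×micro: 2 ⇒ (c0=0, c1=2)
macro 2: S0 reads c1=2 → after 1×micro: 2; S1 reads c1=2 → after 2×micro: 2 ⇒ (c0=2, c1=2)
macro 3: S0 reads c1=2 → after 1×micro: 2; S1 reads c1=2 → after 2×micro: 2 ⇒ (c0=2, c1=2)
macro 4: S0 reads c1=2 → after 1×micro: 2; S1 reads c1=2 → after 2×micro: 2 ⇒ (c0=2, c1=2)
macro 5: S0 reads c1=2 → after 1×micro: 2; S1 reads c1=2 → after 2×micro: 2 ⇒ (c0=2, c1=2)
macro 6: S0 reads c1=2 → after 1×micro: 2; S1 reads c1=2 → after 2×micro: 2 ⇒ (c0=2, c1=2)
macro 7: S0 reads c1=2 → after 1×micro: 2; S1 reads c1=2 → after 2×micro: 2 ⇒ (c0=2, c1=2)
macro 8: S0 reads c1=2 → after 1×micro: 2; S1 reads c1=2 → after 2×micro: 2 ⇒ (c0=2, c1=2)
macro 9: S0 reads c1=2 → after 1×micro: 2; S1 reads c1=2 → after 2×micro: 2 ⇒ (c0=2, c1=2)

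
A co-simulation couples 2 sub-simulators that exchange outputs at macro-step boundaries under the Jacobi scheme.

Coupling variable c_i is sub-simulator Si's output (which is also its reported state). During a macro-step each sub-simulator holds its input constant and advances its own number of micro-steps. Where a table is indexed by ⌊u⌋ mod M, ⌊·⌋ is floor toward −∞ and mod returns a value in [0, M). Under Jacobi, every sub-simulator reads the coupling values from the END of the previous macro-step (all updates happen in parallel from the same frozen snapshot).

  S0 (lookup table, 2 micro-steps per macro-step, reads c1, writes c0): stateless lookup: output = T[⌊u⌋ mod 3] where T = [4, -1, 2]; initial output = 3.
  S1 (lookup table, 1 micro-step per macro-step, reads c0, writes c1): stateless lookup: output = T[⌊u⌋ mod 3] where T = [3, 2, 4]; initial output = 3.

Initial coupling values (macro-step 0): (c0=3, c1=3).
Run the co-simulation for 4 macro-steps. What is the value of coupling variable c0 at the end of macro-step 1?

c0 at macro-step 1 = 4

macro 1: S0 reads c1=3 → after 2×micro: 4; S1 reads c0=3 → after 1×micro: 3 ⇒ (c0=4, c1=3)
macro 2: S0 reads c1=3 → after 2×micro: 4; S1 reads c0=4 → after 1×micro: 2 ⇒ (c0=4, c1=2)
macro 3: S0 reads c1=2 → after 2×micro: 2; S1 reads c0=4 → after 1×micro: 2 ⇒ (c0=2, c1=2)
macro 4: S0 reads c1=2 → after 2×micro: 2; S1 reads c0=2 → after 1×micro: 4 ⇒ (c0=2, c1=4)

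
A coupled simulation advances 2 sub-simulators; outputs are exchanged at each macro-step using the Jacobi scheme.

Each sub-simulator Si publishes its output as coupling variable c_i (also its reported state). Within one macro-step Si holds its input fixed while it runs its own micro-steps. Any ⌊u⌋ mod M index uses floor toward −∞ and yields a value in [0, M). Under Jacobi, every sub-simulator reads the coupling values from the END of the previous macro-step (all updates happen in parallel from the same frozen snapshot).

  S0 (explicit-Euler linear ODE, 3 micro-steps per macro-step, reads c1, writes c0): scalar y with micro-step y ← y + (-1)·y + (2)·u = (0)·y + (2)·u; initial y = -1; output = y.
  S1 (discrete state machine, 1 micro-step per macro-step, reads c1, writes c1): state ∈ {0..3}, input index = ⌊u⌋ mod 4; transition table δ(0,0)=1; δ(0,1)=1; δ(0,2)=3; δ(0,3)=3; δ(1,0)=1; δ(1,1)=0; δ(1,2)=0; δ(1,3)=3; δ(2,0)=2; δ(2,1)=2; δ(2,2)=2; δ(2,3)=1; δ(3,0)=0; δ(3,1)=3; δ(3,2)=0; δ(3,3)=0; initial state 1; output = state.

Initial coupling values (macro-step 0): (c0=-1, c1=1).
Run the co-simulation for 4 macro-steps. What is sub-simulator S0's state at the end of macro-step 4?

macro 1: S0 reads c1=1 → after 3×micro: 2; S1 reads c1=1 → after 1×micro: 0 ⇒ (c0=2, c1=0)
macro 2: S0 reads c1=0 → after 3×micro: 0; S1 reads c1=0 → after 1×micro: 1 ⇒ (c0=0, c1=1)
macro 3: S0 reads c1=1 → after 3×micro: 2; S1 reads c1=1 → after 1×micro: 0 ⇒ (c0=2, c1=0)
macro 4: S0 reads c1=0 → after 3×micro: 0; S1 reads c1=0 → after 1×micro: 1 ⇒ (c0=0, c1=1)

S0 state at macro-step 4 = 0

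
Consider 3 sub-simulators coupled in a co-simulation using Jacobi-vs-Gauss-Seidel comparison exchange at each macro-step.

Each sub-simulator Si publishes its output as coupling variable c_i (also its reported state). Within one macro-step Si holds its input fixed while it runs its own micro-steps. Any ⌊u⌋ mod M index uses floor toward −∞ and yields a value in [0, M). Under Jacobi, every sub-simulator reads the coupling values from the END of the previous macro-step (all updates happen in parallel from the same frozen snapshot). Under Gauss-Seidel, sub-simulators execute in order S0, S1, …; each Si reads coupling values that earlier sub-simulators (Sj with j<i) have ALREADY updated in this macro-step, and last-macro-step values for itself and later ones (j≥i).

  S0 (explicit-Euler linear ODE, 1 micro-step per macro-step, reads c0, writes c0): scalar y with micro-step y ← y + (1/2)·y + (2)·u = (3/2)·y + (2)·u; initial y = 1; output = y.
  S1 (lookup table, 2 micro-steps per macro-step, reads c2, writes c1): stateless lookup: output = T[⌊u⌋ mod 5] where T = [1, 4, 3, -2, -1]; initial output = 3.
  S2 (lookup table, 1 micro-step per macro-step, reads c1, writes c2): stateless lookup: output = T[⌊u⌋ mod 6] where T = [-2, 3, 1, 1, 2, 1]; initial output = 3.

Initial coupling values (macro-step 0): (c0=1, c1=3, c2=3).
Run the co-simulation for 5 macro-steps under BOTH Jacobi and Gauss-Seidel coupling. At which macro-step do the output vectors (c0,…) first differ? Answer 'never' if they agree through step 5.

first divergence at macro-step: 1

[Jacobi] macro 1: S0 reads c0=1 → after 1×micro: 7/2; S1 reads c2=3 → after 2×micro: -2; S2 reads c1=3 → after 1×micro: 1 ⇒ (c0=7/2, c1=-2, c2=1)
[Jacobi] macro 2: S0 reads c0=7/2 → after 1×micro: 49/4; S1 reads c2=1 → after 2×micro: 4; S2 reads c1=-2 → after 1×micro: 2 ⇒ (c0=49/4, c1=4, c2=2)
[Jacobi] macro 3: S0 reads c0=49/4 → after 1×micro: 343/8; S1 reads c2=2 → after 2×micro: 3; S2 reads c1=4 → after 1×micro: 2 ⇒ (c0=343/8, c1=3, c2=2)
[Jacobi] macro 4: S0 reads c0=343/8 → after 1×micro: 2401/16; S1 reads c2=2 → after 2×micro: 3; S2 reads c1=3 → after 1×micro: 1 ⇒ (c0=2401/16, c1=3, c2=1)
[Jacobi] macro 5: S0 reads c0=2401/16 → after 1×micro: 16807/32; S1 reads c2=1 → after 2×micro: 4; S2 reads c1=3 → after 1×micro: 1 ⇒ (c0=16807/32, c1=4, c2=1)
[Gauss-Seidel] macro 1: S0 reads c0=1 → after 1×micro: 7/2; S1 reads c2=3 → after 2×micro: -2; S2 reads c1=-2 → after 1×micro: 2 ⇒ (c0=7/2, c1=-2, c2=2)
[Gauss-Seidel] macro 2: S0 reads c0=7/2 → after 1×micro: 49/4; S1 reads c2=2 → after 2×micro: 3; S2 reads c1=3 → after 1×micro: 1 ⇒ (c0=49/4, c1=3, c2=1)
[Gauss-Seidel] macro 3: S0 reads c0=49/4 → after 1×micro: 343/8; S1 reads c2=1 → after 2×micro: 4; S2 reads c1=4 → after 1×micro: 2 ⇒ (c0=343/8, c1=4, c2=2)
[Gauss-Seidel] macro 4: S0 reads c0=343/8 → after 1×micro: 2401/16; S1 reads c2=2 → after 2×micro: 3; S2 reads c1=3 → after 1×micro: 1 ⇒ (c0=2401/16, c1=3, c2=1)
[Gauss-Seidel] macro 5: S0 reads c0=2401/16 → after 1×micro: 16807/32; S1 reads c2=1 → after 2×micro: 4; S2 reads c1=4 → after 1×micro: 2 ⇒ (c0=16807/32, c1=4, c2=2)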